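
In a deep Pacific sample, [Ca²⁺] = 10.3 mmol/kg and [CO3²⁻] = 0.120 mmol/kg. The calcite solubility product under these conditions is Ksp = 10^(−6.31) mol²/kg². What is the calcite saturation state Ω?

Ksp = 10^(−6.31) = 4.898×10^-7
Ω = [Ca²⁺][CO3²⁻]/Ksp = (10.3×10^-3)(0.120×10^-3) / 4.898×10^-7 = 2.52

Ω = 2.52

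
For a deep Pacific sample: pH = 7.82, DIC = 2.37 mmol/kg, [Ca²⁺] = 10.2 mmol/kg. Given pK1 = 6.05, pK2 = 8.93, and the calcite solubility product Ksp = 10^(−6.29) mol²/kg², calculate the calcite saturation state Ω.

Ω = 3.34

α₂ = 1 / (1 + [H⁺]/K2 + [H⁺]²/(K1K2)) = 1 / (1 + 10^+1.11 + 10^-0.66)
   = 1 / (1 + 12.882 + 0.21878) = 1/14.101 = 0.07092
[CO3²⁻] = α₂ × DIC = 0.07092 × 2.37 = 0.1681 mmol/kg
Ksp = 10^(−6.29) = 5.129×10^-7
Ω = [Ca²⁺][CO3²⁻]/Ksp = (10.2×10^-3)(1.681×10^-4) / 5.129×10^-7 = 3.34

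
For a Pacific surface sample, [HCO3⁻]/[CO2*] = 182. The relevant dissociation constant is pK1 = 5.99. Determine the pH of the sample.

From K1 = [H⁺][HCO3⁻]/[CO2*]:  pH = pK1 + log₁₀([HCO3⁻]/[CO2*])
log₁₀(182) = +2.260
pH = 5.99 + (+2.260) = 8.25

pH = 8.25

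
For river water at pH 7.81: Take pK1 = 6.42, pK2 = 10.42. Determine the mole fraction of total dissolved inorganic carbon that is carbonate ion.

α₂ = 1 / (1 + [H⁺]/K2 + [H⁺]²/(K1K2)) = 1 / (1 + 10^+2.61 + 10^+1.22)
   = 1 / (1 + 407.38 + 16.596) = 1/424.98 = 0.002353

α₂ = 0.00235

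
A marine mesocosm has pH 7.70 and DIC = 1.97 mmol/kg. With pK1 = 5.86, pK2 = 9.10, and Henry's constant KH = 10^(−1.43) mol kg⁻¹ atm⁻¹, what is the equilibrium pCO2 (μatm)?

α₀ = 1 / (1 + K1/[H⁺] + K1K2/[H⁺]²) = 1 / (1 + 10^+1.84 + 10^+0.44)
   = 1 / (1 + 69.183 + 2.7542) = 1/72.937 = 0.01371
[CO2*] = α₀ × DIC = 0.01371 × 1.97 = 0.02701 mmol/kg
pCO2 = [CO2*]/KH = 2.701×10^-5 / 3.715×10^-2 = 727 μatm

pCO2 = 727 μatm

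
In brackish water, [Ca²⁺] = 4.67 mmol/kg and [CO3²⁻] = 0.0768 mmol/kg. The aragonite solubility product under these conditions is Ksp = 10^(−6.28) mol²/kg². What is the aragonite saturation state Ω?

Ksp = 10^(−6.28) = 5.248×10^-7
Ω = [Ca²⁺][CO3²⁻]/Ksp = (4.67×10^-3)(0.0768×10^-3) / 5.248×10^-7 = 0.683

Ω = 0.683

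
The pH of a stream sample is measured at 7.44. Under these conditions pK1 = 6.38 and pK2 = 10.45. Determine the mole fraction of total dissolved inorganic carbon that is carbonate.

α₂ = 1 / (1 + [H⁺]/K2 + [H⁺]²/(K1K2)) = 1 / (1 + 10^+3.01 + 10^+1.95)
   = 1 / (1 + 1023.3 + 89.125) = 1/1113.4 = 0.0008981

α₂ = 0.000898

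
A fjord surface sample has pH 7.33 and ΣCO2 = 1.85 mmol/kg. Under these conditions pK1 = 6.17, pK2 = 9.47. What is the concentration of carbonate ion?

[CO3²⁻] = 12.5 μmol/kg

α₂ = 1 / (1 + [H⁺]/K2 + [H⁺]²/(K1K2)) = 1 / (1 + 10^+2.14 + 10^+0.98)
   = 1 / (1 + 138.04 + 9.5499) = 1/148.59 = 0.006730
[CO3²⁻] = α₂ × DIC = 0.006730 × 1.85 = 0.0125 mmol/kg = 12.5 μmol/kg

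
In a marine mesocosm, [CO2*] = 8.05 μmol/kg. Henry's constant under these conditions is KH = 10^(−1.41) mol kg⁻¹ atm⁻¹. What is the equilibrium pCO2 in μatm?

pCO2 = 207 μatm

KH = 10^(−1.41) = 3.890×10^-2 mol kg⁻¹ atm⁻¹
pCO2 = [CO2*]/KH = 8.05×10^-6 / 3.890×10^-2 = 2.07×10^-4 atm = 207 μatm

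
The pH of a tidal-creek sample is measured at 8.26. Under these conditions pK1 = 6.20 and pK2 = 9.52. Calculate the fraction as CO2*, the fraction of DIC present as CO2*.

α₀ = 1 / (1 + K1/[H⁺] + K1K2/[H⁺]²) = 1 / (1 + 10^+2.06 + 10^+0.80)
   = 1 / (1 + 114.82 + 6.3096) = 1/122.12 = 0.008188

α₀ = 0.00819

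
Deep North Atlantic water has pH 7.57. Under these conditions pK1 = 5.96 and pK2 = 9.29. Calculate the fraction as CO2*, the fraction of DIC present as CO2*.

α₀ = 1 / (1 + K1/[H⁺] + K1K2/[H⁺]²) = 1 / (1 + 10^+1.61 + 10^-0.11)
   = 1 / (1 + 40.738 + 0.77625) = 1/42.514 = 0.02352

α₀ = 0.0235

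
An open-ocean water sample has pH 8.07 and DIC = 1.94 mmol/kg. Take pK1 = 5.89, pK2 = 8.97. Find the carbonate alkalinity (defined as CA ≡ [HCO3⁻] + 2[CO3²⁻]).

CA = 2.14 mmol/kg

CA = [HCO3⁻] + 2[CO3²⁻] = (α₁ + 2α₂)·DIC
At pH 8.07: [H⁺]/K1 = 10^-2.18 = 0.0066069, K2/[H⁺] = 10^-0.90 = 0.12589
α₁ = 1/(1 + 0.0066069 + 0.12589) = 1/1.1325 = 0.8830; α₂ = α₁·K2/[H⁺] = 0.1112
α₁ + 2α₂ = 1.1053
CA = 1.1053 × 1.94 = 2.14 mmol/kg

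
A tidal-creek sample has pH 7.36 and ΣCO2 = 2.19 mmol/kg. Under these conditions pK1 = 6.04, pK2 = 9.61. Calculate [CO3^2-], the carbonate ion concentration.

[CO3²⁻] = 11.7 μmol/kg

α₂ = 1 / (1 + [H⁺]/K2 + [H⁺]²/(K1K2)) = 1 / (1 + 10^+2.25 + 10^+0.93)
   = 1 / (1 + 177.83 + 8.5114) = 1/187.34 = 0.005338
[CO3²⁻] = α₂ × DIC = 0.005338 × 2.19 = 0.0117 mmol/kg = 11.7 μmol/kg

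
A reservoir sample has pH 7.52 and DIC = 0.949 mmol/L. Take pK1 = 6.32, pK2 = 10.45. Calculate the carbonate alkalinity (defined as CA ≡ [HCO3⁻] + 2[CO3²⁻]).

CA = 0.894 mmol/L

CA = [HCO3⁻] + 2[CO3²⁻] = (α₁ + 2α₂)·DIC
At pH 7.52: [H⁺]/K1 = 10^-1.20 = 0.063096, K2/[H⁺] = 10^-2.93 = 0.0011749
α₁ = 1/(1 + 0.063096 + 0.0011749) = 1/1.0643 = 0.9396; α₂ = α₁·K2/[H⁺] = 0.001104
α₁ + 2α₂ = 0.9418
CA = 0.9418 × 0.949 = 0.894 mmol/L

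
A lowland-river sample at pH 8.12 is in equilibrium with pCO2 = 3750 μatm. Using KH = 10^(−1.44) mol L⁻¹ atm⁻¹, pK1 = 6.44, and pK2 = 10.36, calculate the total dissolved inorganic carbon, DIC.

[CO2*] = KH · pCO2 = 10^(−1.44) × 3750×10^-6 = 1.362×10^-4 mol/L
α₀ = 1/(1 + K1/[H⁺] + K1K2/[H⁺]²) = 1/(1 + 10^+1.68 + 10^-0.56) = 0.02035
DIC = [CO2*]/α₀ = 1.362×10^-4 / 0.02035 = 6.69 mmol/L

DIC = 6.69 mmol/L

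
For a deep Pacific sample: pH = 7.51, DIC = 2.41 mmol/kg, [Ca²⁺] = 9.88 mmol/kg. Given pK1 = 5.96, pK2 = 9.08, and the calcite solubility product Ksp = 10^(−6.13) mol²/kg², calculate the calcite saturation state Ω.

α₂ = 1 / (1 + [H⁺]/K2 + [H⁺]²/(K1K2)) = 1 / (1 + 10^+1.57 + 10^+0.02)
   = 1 / (1 + 37.154 + 1.0471) = 1/39.201 = 0.02551
[CO3²⁻] = α₂ × DIC = 0.02551 × 2.41 = 0.06148 mmol/kg
Ksp = 10^(−6.13) = 7.413×10^-7
Ω = [Ca²⁺][CO3²⁻]/Ksp = (9.88×10^-3)(6.148×10^-5) / 7.413×10^-7 = 0.819

Ω = 0.819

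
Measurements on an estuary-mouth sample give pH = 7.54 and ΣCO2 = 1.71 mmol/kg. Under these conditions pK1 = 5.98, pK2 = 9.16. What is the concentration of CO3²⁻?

α₂ = 1 / (1 + [H⁺]/K2 + [H⁺]²/(K1K2)) = 1 / (1 + 10^+1.62 + 10^+0.06)
   = 1 / (1 + 41.687 + 1.1482) = 1/43.835 = 0.02281
[CO3²⁻] = α₂ × DIC = 0.02281 × 1.71 = 0.0390 mmol/kg

[CO3²⁻] = 0.0390 mmol/kg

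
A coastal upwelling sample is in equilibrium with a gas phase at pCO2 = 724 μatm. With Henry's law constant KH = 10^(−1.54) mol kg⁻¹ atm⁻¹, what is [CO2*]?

[CO2*] = 20.9 μmol/kg

KH = 10^(−1.54) = 2.884×10^-2 mol kg⁻¹ atm⁻¹
[CO2*] = KH · pCO2 = 2.884×10^-2 × 724×10^-6 atm = 2.09×10^-5 mol/kg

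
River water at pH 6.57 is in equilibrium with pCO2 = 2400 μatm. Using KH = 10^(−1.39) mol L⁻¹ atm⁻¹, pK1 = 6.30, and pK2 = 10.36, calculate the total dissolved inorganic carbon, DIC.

[CO2*] = KH · pCO2 = 10^(−1.39) × 2400×10^-6 = 9.777×10^-5 mol/L
α₀ = 1/(1 + K1/[H⁺] + K1K2/[H⁺]²) = 1/(1 + 10^+0.27 + 10^-3.52) = 0.3494
DIC = [CO2*]/α₀ = 9.777×10^-5 / 0.3494 = 0.280 mmol/L

DIC = 0.280 mmol/L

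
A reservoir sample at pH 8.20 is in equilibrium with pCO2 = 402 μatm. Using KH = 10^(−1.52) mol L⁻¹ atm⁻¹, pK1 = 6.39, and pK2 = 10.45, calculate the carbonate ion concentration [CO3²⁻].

[CO3²⁻] = 4.41 μmol/L

[CO2*] = KH · pCO2 = 10^(−1.52) × 402×10^-6 = 1.214×10^-5 mol/L
α₀ = 1/(1 + K1/[H⁺] + K1K2/[H⁺]²) = 1/(1 + 10^+1.81 + 10^-0.44) = 0.01517
DIC = [CO2*]/α₀ = 1.214×10^-5 / 0.01517 = 0.8004 mmol/L
[CO3²⁻] = α₂·DIC; α₂ = 0.005507, so [CO3²⁻] = 0.005507 × 0.8004 = 0.00441 mmol/L = 4.41 μmol/L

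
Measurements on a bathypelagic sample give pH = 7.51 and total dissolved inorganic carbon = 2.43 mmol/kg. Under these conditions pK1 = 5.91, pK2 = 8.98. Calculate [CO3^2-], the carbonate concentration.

α₂ = 1 / (1 + [H⁺]/K2 + [H⁺]²/(K1K2)) = 1 / (1 + 10^+1.47 + 10^-0.13)
   = 1 / (1 + 29.512 + 0.74131) = 1/31.253 = 0.03200
[CO3²⁻] = α₂ × DIC = 0.03200 × 2.43 = 0.0778 mmol/kg

[CO3²⁻] = 0.0778 mmol/kg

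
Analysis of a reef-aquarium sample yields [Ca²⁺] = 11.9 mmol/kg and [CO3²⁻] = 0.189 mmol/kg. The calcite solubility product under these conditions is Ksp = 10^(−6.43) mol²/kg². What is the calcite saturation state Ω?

Ω = 6.05

Ksp = 10^(−6.43) = 3.715×10^-7
Ω = [Ca²⁺][CO3²⁻]/Ksp = (11.9×10^-3)(0.189×10^-3) / 3.715×10^-7 = 6.05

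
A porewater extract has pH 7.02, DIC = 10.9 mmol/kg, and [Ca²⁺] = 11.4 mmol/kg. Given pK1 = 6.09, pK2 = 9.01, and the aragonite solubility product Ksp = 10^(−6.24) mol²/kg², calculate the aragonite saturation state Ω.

Ω = 1.96

α₂ = 1 / (1 + [H⁺]/K2 + [H⁺]²/(K1K2)) = 1 / (1 + 10^+1.99 + 10^+1.06)
   = 1 / (1 + 97.724 + 11.482) = 1/110.21 = 0.009074
[CO3²⁻] = α₂ × DIC = 0.009074 × 10.9 = 0.09891 mmol/kg
Ksp = 10^(−6.24) = 5.754×10^-7
Ω = [Ca²⁺][CO3²⁻]/Ksp = (11.4×10^-3)(9.891×10^-5) / 5.754×10^-7 = 1.96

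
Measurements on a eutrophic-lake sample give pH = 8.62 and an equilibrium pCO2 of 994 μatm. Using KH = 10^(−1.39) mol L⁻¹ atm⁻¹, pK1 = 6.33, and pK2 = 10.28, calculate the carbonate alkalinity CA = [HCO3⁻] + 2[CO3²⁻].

[CO2*] = KH · pCO2 = 10^(−1.39) × 994×10^-6 = 4.049×10^-5 mol/L
α₀ = 1/(1 + K1/[H⁺] + K1K2/[H⁺]²) = 1/(1 + 10^+2.29 + 10^+0.63) = 0.004994
DIC = [CO2*]/α₀ = 4.049×10^-5 / 0.004994 = 8.109 mmol/L
CA = (α₁ + 2α₂)·DIC = (0.9737 + 2×0.02130) × 8.109 = 8.24 mmol/L

CA = 8.24 mmol/L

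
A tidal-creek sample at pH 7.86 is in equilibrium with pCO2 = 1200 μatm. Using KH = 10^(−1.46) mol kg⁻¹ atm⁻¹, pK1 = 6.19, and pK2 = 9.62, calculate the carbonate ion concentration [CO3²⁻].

[CO2*] = KH · pCO2 = 10^(−1.46) × 1200×10^-6 = 4.161×10^-5 mol/kg
α₀ = 1/(1 + K1/[H⁺] + K1K2/[H⁺]²) = 1/(1 + 10^+1.67 + 10^-0.09) = 0.02058
DIC = [CO2*]/α₀ = 4.161×10^-5 / 0.02058 = 2.022 mmol/kg
[CO3²⁻] = α₂·DIC; α₂ = 0.01673, so [CO3²⁻] = 0.01673 × 2.022 = 0.0338 mmol/kg

[CO3²⁻] = 0.0338 mmol/kg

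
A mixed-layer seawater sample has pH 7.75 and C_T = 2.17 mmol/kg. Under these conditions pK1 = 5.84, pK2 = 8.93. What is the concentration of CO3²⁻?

[CO3²⁻] = 0.133 mmol/kg

α₂ = 1 / (1 + [H⁺]/K2 + [H⁺]²/(K1K2)) = 1 / (1 + 10^+1.18 + 10^-0.73)
   = 1 / (1 + 15.136 + 0.18621) = 1/16.322 = 0.06127
[CO3²⁻] = α₂ × DIC = 0.06127 × 2.17 = 0.133 mmol/kg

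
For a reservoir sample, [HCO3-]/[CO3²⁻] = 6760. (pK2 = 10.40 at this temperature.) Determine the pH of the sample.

pH = 6.57

From K2 = [H⁺][CO3²⁻]/[HCO3-]:  pH = pK2 − log₁₀([HCO3-]/[CO3²⁻])
log₁₀(6760) = +3.830
pH = 10.40 − (+3.830) = 6.57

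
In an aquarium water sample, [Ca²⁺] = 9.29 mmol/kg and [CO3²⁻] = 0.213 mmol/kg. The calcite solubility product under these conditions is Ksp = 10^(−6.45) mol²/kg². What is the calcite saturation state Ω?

Ksp = 10^(−6.45) = 3.548×10^-7
Ω = [Ca²⁺][CO3²⁻]/Ksp = (9.29×10^-3)(0.213×10^-3) / 3.548×10^-7 = 5.58

Ω = 5.58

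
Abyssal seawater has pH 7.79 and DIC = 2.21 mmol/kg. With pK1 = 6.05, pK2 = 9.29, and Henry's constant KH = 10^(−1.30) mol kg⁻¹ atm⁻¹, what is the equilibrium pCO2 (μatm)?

α₀ = 1 / (1 + K1/[H⁺] + K1K2/[H⁺]²) = 1 / (1 + 10^+1.74 + 10^+0.24)
   = 1 / (1 + 54.954 + 1.7378) = 1/57.692 = 0.01733
[CO2*] = α₀ × DIC = 0.01733 × 2.21 = 0.03831 mmol/kg
pCO2 = [CO2*]/KH = 3.831×10^-5 / 5.012×10^-2 = 764 μatm

pCO2 = 764 μatm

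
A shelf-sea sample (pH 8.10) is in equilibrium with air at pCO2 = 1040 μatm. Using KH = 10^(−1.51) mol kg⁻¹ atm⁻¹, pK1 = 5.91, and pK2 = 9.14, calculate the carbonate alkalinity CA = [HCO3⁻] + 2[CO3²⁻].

[CO2*] = KH · pCO2 = 10^(−1.51) × 1040×10^-6 = 3.214×10^-5 mol/kg
α₀ = 1/(1 + K1/[H⁺] + K1K2/[H⁺]²) = 1/(1 + 10^+2.19 + 10^+1.15) = 0.005882
DIC = [CO2*]/α₀ = 3.214×10^-5 / 0.005882 = 5.464 mmol/kg
CA = (α₁ + 2α₂)·DIC = (0.9110 + 2×0.08309) × 5.464 = 5.89 mmol/kg

CA = 5.89 mmol/kg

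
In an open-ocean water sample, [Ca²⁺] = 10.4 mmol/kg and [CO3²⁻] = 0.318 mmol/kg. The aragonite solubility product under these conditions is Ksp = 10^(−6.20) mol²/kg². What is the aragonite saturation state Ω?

Ω = 5.24

Ksp = 10^(−6.20) = 6.310×10^-7
Ω = [Ca²⁺][CO3²⁻]/Ksp = (10.4×10^-3)(0.318×10^-3) / 6.310×10^-7 = 5.24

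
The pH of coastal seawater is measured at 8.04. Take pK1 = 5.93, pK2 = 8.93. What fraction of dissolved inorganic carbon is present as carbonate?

α₂ = 1 / (1 + [H⁺]/K2 + [H⁺]²/(K1K2)) = 1 / (1 + 10^+0.89 + 10^-1.22)
   = 1 / (1 + 7.7625 + 0.060256) = 1/8.8227 = 0.1133

α₂ = 0.113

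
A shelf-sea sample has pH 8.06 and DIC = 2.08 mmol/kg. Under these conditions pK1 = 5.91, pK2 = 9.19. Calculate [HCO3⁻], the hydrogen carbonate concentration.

[HCO3⁻] = 1.92 mmol/kg

α₁ = 1 / (1 + [H⁺]/K1 + K2/[H⁺]) = 1 / (1 + 10^-2.15 + 10^-1.13)
   = 1 / (1 + 0.0070795 + 0.074131) = 1/1.0812 = 0.9249
[HCO3⁻] = α₁ × DIC = 0.9249 × 2.08 = 1.92 mmol/kg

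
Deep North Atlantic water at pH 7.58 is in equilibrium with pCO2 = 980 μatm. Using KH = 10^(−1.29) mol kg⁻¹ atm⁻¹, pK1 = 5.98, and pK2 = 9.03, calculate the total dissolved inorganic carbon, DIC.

DIC = 2.12 mmol/kg

[CO2*] = KH · pCO2 = 10^(−1.29) × 980×10^-6 = 5.026×10^-5 mol/kg
α₀ = 1/(1 + K1/[H⁺] + K1K2/[H⁺]²) = 1/(1 + 10^+1.60 + 10^+0.15) = 0.02368
DIC = [CO2*]/α₀ = 5.026×10^-5 / 0.02368 = 2.12 mmol/kg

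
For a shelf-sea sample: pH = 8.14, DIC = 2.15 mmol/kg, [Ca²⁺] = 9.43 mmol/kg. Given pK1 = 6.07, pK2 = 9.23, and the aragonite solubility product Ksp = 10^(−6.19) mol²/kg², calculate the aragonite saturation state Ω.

α₂ = 1 / (1 + [H⁺]/K2 + [H⁺]²/(K1K2)) = 1 / (1 + 10^+1.09 + 10^-0.98)
   = 1 / (1 + 12.303 + 0.10471) = 1/13.407 = 0.07459
[CO3²⁻] = α₂ × DIC = 0.07459 × 2.15 = 0.1604 mmol/kg
Ksp = 10^(−6.19) = 6.457×10^-7
Ω = [Ca²⁺][CO3²⁻]/Ksp = (9.43×10^-3)(1.604×10^-4) / 6.457×10^-7 = 2.34

Ω = 2.34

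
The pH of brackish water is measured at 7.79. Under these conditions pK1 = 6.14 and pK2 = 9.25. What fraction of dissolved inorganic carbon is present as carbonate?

α₂ = 0.0328

α₂ = 1 / (1 + [H⁺]/K2 + [H⁺]²/(K1K2)) = 1 / (1 + 10^+1.46 + 10^-0.19)
   = 1 / (1 + 28.840 + 0.64565) = 1/30.486 = 0.03280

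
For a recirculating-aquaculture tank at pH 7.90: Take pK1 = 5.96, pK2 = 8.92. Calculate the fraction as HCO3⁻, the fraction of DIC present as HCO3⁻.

α₁ = 0.903

α₁ = 1 / (1 + [H⁺]/K1 + K2/[H⁺]) = 1 / (1 + 10^-1.94 + 10^-1.02)
   = 1 / (1 + 0.011482 + 0.095499) = 1/1.1070 = 0.9034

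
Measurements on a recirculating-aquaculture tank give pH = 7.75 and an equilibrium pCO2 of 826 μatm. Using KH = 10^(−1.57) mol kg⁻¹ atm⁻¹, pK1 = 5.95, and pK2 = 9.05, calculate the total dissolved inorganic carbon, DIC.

DIC = 1.50 mmol/kg

[CO2*] = KH · pCO2 = 10^(−1.57) × 826×10^-6 = 2.223×10^-5 mol/kg
α₀ = 1/(1 + K1/[H⁺] + K1K2/[H⁺]²) = 1/(1 + 10^+1.80 + 10^+0.50) = 0.01487
DIC = [CO2*]/α₀ = 2.223×10^-5 / 0.01487 = 1.50 mmol/kg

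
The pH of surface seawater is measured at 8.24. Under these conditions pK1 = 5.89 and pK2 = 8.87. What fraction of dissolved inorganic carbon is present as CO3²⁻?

α₂ = 1 / (1 + [H⁺]/K2 + [H⁺]²/(K1K2)) = 1 / (1 + 10^+0.63 + 10^-1.72)
   = 1 / (1 + 4.2658 + 0.019055) = 1/5.2848 = 0.1892

α₂ = 0.189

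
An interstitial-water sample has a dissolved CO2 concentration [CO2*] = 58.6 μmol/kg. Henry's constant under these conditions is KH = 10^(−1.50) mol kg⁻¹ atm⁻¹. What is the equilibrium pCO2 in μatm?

pCO2 = 1850 μatm

KH = 10^(−1.50) = 3.162×10^-2 mol kg⁻¹ atm⁻¹
pCO2 = [CO2*]/KH = 58.6×10^-6 / 3.162×10^-2 = 1.85×10^-3 atm = 1850 μatm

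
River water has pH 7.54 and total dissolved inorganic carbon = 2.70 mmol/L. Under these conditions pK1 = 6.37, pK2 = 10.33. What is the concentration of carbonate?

α₂ = 1 / (1 + [H⁺]/K2 + [H⁺]²/(K1K2)) = 1 / (1 + 10^+2.79 + 10^+1.62)
   = 1 / (1 + 616.60 + 41.687) = 1/659.28 = 0.001517
[CO3²⁻] = α₂ × DIC = 0.001517 × 2.70 = 0.00410 mmol/L = 4.10 μmol/L

[CO3²⁻] = 4.10 μmol/L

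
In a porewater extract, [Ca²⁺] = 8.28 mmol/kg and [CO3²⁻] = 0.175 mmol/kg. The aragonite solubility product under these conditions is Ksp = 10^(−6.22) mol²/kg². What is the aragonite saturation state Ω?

Ksp = 10^(−6.22) = 6.026×10^-7
Ω = [Ca²⁺][CO3²⁻]/Ksp = (8.28×10^-3)(0.175×10^-3) / 6.026×10^-7 = 2.40

Ω = 2.40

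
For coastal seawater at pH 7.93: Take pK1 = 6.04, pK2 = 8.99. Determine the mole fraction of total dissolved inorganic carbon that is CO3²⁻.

α₂ = 0.0792

α₂ = 1 / (1 + [H⁺]/K2 + [H⁺]²/(K1K2)) = 1 / (1 + 10^+1.06 + 10^-0.83)
   = 1 / (1 + 11.482 + 0.14791) = 1/12.629 = 0.07918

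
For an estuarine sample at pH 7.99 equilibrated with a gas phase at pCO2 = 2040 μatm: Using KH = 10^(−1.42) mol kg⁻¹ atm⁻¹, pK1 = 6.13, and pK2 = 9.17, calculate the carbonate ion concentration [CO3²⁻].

[CO2*] = KH · pCO2 = 10^(−1.42) × 2040×10^-6 = 7.756×10^-5 mol/kg
α₀ = 1/(1 + K1/[H⁺] + K1K2/[H⁺]²) = 1/(1 + 10^+1.86 + 10^+0.68) = 0.01278
DIC = [CO2*]/α₀ = 7.756×10^-5 / 0.01278 = 6.067 mmol/kg
[CO3²⁻] = α₂·DIC; α₂ = 0.06118, so [CO3²⁻] = 0.06118 × 6.067 = 0.371 mmol/kg

[CO3²⁻] = 0.371 mmol/kg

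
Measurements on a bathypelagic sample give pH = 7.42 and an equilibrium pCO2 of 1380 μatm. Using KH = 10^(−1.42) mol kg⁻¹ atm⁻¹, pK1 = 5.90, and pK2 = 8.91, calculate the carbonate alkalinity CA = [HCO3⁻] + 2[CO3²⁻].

[CO2*] = KH · pCO2 = 10^(−1.42) × 1380×10^-6 = 5.247×10^-5 mol/kg
α₀ = 1/(1 + K1/[H⁺] + K1K2/[H⁺]²) = 1/(1 + 10^+1.52 + 10^+0.03) = 0.02842
DIC = [CO2*]/α₀ = 5.247×10^-5 / 0.02842 = 1.846 mmol/kg
CA = (α₁ + 2α₂)·DIC = (0.9411 + 2×0.03045) × 1.846 = 1.85 mmol/kg

CA = 1.85 mmol/kg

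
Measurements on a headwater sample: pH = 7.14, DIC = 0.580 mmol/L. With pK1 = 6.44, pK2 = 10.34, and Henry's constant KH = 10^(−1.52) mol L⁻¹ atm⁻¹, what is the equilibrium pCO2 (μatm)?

α₀ = 1 / (1 + K1/[H⁺] + K1K2/[H⁺]²) = 1 / (1 + 10^+0.70 + 10^-2.50)
   = 1 / (1 + 5.0119 + 0.0031623) = 1/6.0150 = 0.1663
[CO2*] = α₀ × DIC = 0.1663 × 0.580 = 0.09643 mmol/L
pCO2 = [CO2*]/KH = 9.643×10^-5 / 3.020×10^-2 = 3190 μatm

pCO2 = 3190 μatm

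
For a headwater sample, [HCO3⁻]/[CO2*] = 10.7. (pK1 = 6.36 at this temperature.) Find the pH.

pH = 7.39

From K1 = [H⁺][HCO3⁻]/[CO2*]:  pH = pK1 + log₁₀([HCO3⁻]/[CO2*])
log₁₀(10.7) = +1.029
pH = 6.36 + (+1.029) = 7.39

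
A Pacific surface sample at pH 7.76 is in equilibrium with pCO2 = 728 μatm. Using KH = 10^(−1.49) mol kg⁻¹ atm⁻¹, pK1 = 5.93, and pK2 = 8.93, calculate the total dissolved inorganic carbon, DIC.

DIC = 1.72 mmol/kg

[CO2*] = KH · pCO2 = 10^(−1.49) × 728×10^-6 = 2.356×10^-5 mol/kg
α₀ = 1/(1 + K1/[H⁺] + K1K2/[H⁺]²) = 1/(1 + 10^+1.83 + 10^+0.66) = 0.01367
DIC = [CO2*]/α₀ = 2.356×10^-5 / 0.01367 = 1.72 mmol/kg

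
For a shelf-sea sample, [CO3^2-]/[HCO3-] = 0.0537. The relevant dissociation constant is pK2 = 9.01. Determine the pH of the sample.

From K2 = [H⁺][CO3^2-]/[HCO3-]:  pH = pK2 + log₁₀([CO3^2-]/[HCO3-])
log₁₀(0.0537) = -1.270
pH = 9.01 + (-1.270) = 7.74

pH = 7.74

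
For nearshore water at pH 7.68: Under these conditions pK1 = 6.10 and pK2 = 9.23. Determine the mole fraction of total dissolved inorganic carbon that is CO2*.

α₀ = 0.0249

α₀ = 1 / (1 + K1/[H⁺] + K1K2/[H⁺]²) = 1 / (1 + 10^+1.58 + 10^+0.03)
   = 1 / (1 + 38.019 + 1.0715) = 1/40.090 = 0.02494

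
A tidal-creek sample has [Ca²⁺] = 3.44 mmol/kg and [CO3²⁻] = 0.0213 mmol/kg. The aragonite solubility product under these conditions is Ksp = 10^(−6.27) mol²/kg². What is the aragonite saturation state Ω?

Ω = 0.136

Ksp = 10^(−6.27) = 5.370×10^-7
Ω = [Ca²⁺][CO3²⁻]/Ksp = (3.44×10^-3)(0.0213×10^-3) / 5.370×10^-7 = 0.136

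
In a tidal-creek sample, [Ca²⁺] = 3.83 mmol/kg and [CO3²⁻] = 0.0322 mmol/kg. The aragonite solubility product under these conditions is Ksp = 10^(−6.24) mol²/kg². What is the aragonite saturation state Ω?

Ω = 0.214

Ksp = 10^(−6.24) = 5.754×10^-7
Ω = [Ca²⁺][CO3²⁻]/Ksp = (3.83×10^-3)(0.0322×10^-3) / 5.754×10^-7 = 0.214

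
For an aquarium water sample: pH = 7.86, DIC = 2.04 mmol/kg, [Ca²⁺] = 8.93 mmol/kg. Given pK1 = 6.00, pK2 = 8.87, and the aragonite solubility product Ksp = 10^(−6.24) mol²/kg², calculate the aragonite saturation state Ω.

Ω = 2.78

α₂ = 1 / (1 + [H⁺]/K2 + [H⁺]²/(K1K2)) = 1 / (1 + 10^+1.01 + 10^-0.85)
   = 1 / (1 + 10.233 + 0.14125) = 1/11.374 = 0.08792
[CO3²⁻] = α₂ × DIC = 0.08792 × 2.04 = 0.1794 mmol/kg
Ksp = 10^(−6.24) = 5.754×10^-7
Ω = [Ca²⁺][CO3²⁻]/Ksp = (8.93×10^-3)(1.794×10^-4) / 5.754×10^-7 = 2.78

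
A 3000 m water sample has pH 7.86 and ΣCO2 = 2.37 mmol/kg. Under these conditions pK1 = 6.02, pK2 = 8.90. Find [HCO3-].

α₁ = 1 / (1 + [H⁺]/K1 + K2/[H⁺]) = 1 / (1 + 10^-1.84 + 10^-1.04)
   = 1 / (1 + 0.014454 + 0.091201) = 1/1.1057 = 0.9044
[HCO3⁻] = α₁ × DIC = 0.9044 × 2.37 = 2.14 mmol/kg

[HCO3⁻] = 2.14 mmol/kg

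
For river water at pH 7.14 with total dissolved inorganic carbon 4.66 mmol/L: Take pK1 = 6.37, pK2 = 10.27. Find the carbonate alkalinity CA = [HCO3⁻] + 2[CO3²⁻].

CA = 3.99 mmol/L

CA = [HCO3⁻] + 2[CO3²⁻] = (α₁ + 2α₂)·DIC
At pH 7.14: [H⁺]/K1 = 10^-0.77 = 0.16982, K2/[H⁺] = 10^-3.13 = 0.00074131
α₁ = 1/(1 + 0.16982 + 0.00074131) = 1/1.1706 = 0.8543; α₂ = α₁·K2/[H⁺] = 0.0006333
α₁ + 2α₂ = 0.8556
CA = 0.8556 × 4.66 = 3.99 mmol/L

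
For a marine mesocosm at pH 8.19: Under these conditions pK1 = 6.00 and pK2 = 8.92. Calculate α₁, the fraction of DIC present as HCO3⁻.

α₁ = 1 / (1 + [H⁺]/K1 + K2/[H⁺]) = 1 / (1 + 10^-2.19 + 10^-0.73)
   = 1 / (1 + 0.0064565 + 0.18621) = 1/1.1927 = 0.8385

α₁ = 0.838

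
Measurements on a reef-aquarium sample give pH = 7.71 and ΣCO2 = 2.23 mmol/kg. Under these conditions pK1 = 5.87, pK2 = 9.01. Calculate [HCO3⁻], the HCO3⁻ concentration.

α₁ = 1 / (1 + [H⁺]/K1 + K2/[H⁺]) = 1 / (1 + 10^-1.84 + 10^-1.30)
   = 1 / (1 + 0.014454 + 0.050119) = 1/1.0646 = 0.9393
[HCO3⁻] = α₁ × DIC = 0.9393 × 2.23 = 2.09 mmol/kg

[HCO3⁻] = 2.09 mmol/kg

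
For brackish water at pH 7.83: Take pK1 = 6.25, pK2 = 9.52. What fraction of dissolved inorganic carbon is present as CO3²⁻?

α₂ = 0.0195

α₂ = 1 / (1 + [H⁺]/K2 + [H⁺]²/(K1K2)) = 1 / (1 + 10^+1.69 + 10^+0.11)
   = 1 / (1 + 48.978 + 1.2882) = 1/51.266 = 0.01951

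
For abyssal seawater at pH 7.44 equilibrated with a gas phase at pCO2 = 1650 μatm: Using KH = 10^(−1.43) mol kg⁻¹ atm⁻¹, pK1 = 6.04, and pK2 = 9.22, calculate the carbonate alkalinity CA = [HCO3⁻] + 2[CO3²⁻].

CA = 1.59 mmol/kg

[CO2*] = KH · pCO2 = 10^(−1.43) × 1650×10^-6 = 6.130×10^-5 mol/kg
α₀ = 1/(1 + K1/[H⁺] + K1K2/[H⁺]²) = 1/(1 + 10^+1.40 + 10^-0.38) = 0.03769
DIC = [CO2*]/α₀ = 6.130×10^-5 / 0.03769 = 1.627 mmol/kg
CA = (α₁ + 2α₂)·DIC = (0.9466 + 2×0.01571) × 1.627 = 1.59 mmol/kg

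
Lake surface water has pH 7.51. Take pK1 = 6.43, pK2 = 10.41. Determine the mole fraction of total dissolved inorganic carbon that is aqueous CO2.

α₀ = 1 / (1 + K1/[H⁺] + K1K2/[H⁺]²) = 1 / (1 + 10^+1.08 + 10^-1.82)
   = 1 / (1 + 12.023 + 0.015136) = 1/13.038 = 0.07670

α₀ = 0.0767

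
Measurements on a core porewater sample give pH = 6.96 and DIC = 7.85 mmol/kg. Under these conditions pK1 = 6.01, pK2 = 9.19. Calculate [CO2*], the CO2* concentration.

α₀ = 1 / (1 + K1/[H⁺] + K1K2/[H⁺]²) = 1 / (1 + 10^+0.95 + 10^-1.28)
   = 1 / (1 + 8.9125 + 0.052481) = 1/9.9650 = 0.1004
[CO2*] = α₀ × DIC = 0.1004 × 7.85 = 0.788 mmol/kg

[CO2*] = 0.788 mmol/kg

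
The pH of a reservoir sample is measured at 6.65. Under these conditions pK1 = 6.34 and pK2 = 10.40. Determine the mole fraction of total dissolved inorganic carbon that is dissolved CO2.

α₀ = 1 / (1 + K1/[H⁺] + K1K2/[H⁺]²) = 1 / (1 + 10^+0.31 + 10^-3.44)
   = 1 / (1 + 2.0417 + 0.00036308) = 1/3.0421 = 0.3287

α₀ = 0.329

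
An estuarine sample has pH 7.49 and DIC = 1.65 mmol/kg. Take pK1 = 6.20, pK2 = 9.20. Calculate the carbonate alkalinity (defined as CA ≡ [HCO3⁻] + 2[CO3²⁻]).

CA = 1.60 mmol/kg

CA = [HCO3⁻] + 2[CO3²⁻] = (α₁ + 2α₂)·DIC
At pH 7.49: [H⁺]/K1 = 10^-1.29 = 0.051286, K2/[H⁺] = 10^-1.71 = 0.019498
α₁ = 1/(1 + 0.051286 + 0.019498) = 1/1.0708 = 0.9339; α₂ = α₁·K2/[H⁺] = 0.01821
α₁ + 2α₂ = 0.9703
CA = 0.9703 × 1.65 = 1.60 mmol/kg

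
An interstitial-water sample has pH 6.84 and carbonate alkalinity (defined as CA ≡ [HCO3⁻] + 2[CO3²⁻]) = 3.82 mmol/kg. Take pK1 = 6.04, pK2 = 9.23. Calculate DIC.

CA = [HCO3⁻] + 2[CO3²⁻] = (α₁ + 2α₂)·DIC
At pH 6.84: [H⁺]/K1 = 10^-0.80 = 0.15849, K2/[H⁺] = 10^-2.39 = 0.0040738
α₁ = 1/(1 + 0.15849 + 0.0040738) = 1/1.1626 = 0.8602; α₂ = α₁·K2/[H⁺] = 0.003504
α₁ + 2α₂ = 0.8672
DIC = CA / (α₁ + 2α₂) = 3.82 / 0.8672 = 4.41 mmol/kg

DIC = 4.41 mmol/kg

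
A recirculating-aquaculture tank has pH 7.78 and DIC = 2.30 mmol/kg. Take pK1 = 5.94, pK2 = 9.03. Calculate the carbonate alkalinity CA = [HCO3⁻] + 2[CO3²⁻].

CA = 2.39 mmol/kg

CA = [HCO3⁻] + 2[CO3²⁻] = (α₁ + 2α₂)·DIC
At pH 7.78: [H⁺]/K1 = 10^-1.84 = 0.014454, K2/[H⁺] = 10^-1.25 = 0.056234
α₁ = 1/(1 + 0.014454 + 0.056234) = 1/1.0707 = 0.9340; α₂ = α₁·K2/[H⁺] = 0.05252
α₁ + 2α₂ = 1.0390
CA = 1.0390 × 2.30 = 2.39 mmol/kg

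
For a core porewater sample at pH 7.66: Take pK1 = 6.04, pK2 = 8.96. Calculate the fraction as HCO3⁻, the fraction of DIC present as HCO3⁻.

α₁ = 1 / (1 + [H⁺]/K1 + K2/[H⁺]) = 1 / (1 + 10^-1.62 + 10^-1.30)
   = 1 / (1 + 0.023988 + 0.050119) = 1/1.0741 = 0.9310

α₁ = 0.931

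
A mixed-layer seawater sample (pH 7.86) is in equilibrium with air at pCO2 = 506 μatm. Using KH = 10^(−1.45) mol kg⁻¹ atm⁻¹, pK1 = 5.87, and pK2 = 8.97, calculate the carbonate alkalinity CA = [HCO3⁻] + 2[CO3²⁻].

[CO2*] = KH · pCO2 = 10^(−1.45) × 506×10^-6 = 1.795×10^-5 mol/kg
α₀ = 1/(1 + K1/[H⁺] + K1K2/[H⁺]²) = 1/(1 + 10^+1.99 + 10^+0.88) = 0.009406
DIC = [CO2*]/α₀ = 1.795×10^-5 / 0.009406 = 1.909 mmol/kg
CA = (α₁ + 2α₂)·DIC = (0.9192 + 2×0.07136) × 1.909 = 2.03 mmol/kg

CA = 2.03 mmol/kg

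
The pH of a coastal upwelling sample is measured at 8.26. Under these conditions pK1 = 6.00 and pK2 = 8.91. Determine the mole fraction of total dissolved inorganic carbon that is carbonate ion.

α₂ = 1 / (1 + [H⁺]/K2 + [H⁺]²/(K1K2)) = 1 / (1 + 10^+0.65 + 10^-1.61)
   = 1 / (1 + 4.4668 + 0.024547) = 1/5.4914 = 0.1821

α₂ = 0.182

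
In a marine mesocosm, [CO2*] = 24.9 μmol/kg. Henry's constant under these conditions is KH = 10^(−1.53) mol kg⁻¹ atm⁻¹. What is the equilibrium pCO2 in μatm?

KH = 10^(−1.53) = 2.951×10^-2 mol kg⁻¹ atm⁻¹
pCO2 = [CO2*]/KH = 24.9×10^-6 / 2.951×10^-2 = 8.44×10^-4 atm = 844 μatm

pCO2 = 844 μatm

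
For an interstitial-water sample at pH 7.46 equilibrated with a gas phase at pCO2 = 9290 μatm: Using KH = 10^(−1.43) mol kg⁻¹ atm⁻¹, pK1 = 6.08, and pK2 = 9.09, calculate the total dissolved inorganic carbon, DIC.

DIC = 8.82 mmol/kg

[CO2*] = KH · pCO2 = 10^(−1.43) × 9290×10^-6 = 3.452×10^-4 mol/kg
α₀ = 1/(1 + K1/[H⁺] + K1K2/[H⁺]²) = 1/(1 + 10^+1.38 + 10^-0.25) = 0.03914
DIC = [CO2*]/α₀ = 3.452×10^-4 / 0.03914 = 8.82 mmol/kg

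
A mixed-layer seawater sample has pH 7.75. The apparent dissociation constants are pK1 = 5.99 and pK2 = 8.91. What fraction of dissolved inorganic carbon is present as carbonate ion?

α₂ = 0.0637

α₂ = 1 / (1 + [H⁺]/K2 + [H⁺]²/(K1K2)) = 1 / (1 + 10^+1.16 + 10^-0.60)
   = 1 / (1 + 14.454 + 0.25119) = 1/15.706 = 0.06367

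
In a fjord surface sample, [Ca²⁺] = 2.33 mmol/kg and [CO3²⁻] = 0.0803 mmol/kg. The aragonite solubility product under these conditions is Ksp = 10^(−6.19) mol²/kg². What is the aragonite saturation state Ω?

Ksp = 10^(−6.19) = 6.457×10^-7
Ω = [Ca²⁺][CO3²⁻]/Ksp = (2.33×10^-3)(0.0803×10^-3) / 6.457×10^-7 = 0.290

Ω = 0.290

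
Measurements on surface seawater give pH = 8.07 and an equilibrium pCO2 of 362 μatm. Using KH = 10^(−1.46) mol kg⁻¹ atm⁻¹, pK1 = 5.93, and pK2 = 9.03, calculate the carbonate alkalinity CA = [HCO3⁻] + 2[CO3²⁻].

[CO2*] = KH · pCO2 = 10^(−1.46) × 362×10^-6 = 1.255×10^-5 mol/kg
α₀ = 1/(1 + K1/[H⁺] + K1K2/[H⁺]²) = 1/(1 + 10^+2.14 + 10^+1.18) = 0.006486
DIC = [CO2*]/α₀ = 1.255×10^-5 / 0.006486 = 1.935 mmol/kg
CA = (α₁ + 2α₂)·DIC = (0.8953 + 2×0.09817) × 1.935 = 2.11 mmol/kg

CA = 2.11 mmol/kg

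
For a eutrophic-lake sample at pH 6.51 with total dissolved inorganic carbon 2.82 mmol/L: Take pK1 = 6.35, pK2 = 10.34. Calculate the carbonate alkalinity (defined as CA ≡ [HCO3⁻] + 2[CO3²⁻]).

CA = 1.67 mmol/L

CA = [HCO3⁻] + 2[CO3²⁻] = (α₁ + 2α₂)·DIC
At pH 6.51: [H⁺]/K1 = 10^-0.16 = 0.69183, K2/[H⁺] = 10^-3.83 = 0.00014791
α₁ = 1/(1 + 0.69183 + 0.00014791) = 1/1.6920 = 0.5910; α₂ = α₁·K2/[H⁺] = 8.742×10^-5
α₁ + 2α₂ = 0.5912
CA = 0.5912 × 2.82 = 1.67 mmol/L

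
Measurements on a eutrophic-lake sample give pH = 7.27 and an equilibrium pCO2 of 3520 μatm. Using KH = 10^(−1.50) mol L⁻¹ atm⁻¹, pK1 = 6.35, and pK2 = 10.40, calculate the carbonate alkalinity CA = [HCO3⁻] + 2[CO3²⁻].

[CO2*] = KH · pCO2 = 10^(−1.50) × 3520×10^-6 = 1.113×10^-4 mol/L
α₀ = 1/(1 + K1/[H⁺] + K1K2/[H⁺]²) = 1/(1 + 10^+0.92 + 10^-2.21) = 0.1073
DIC = [CO2*]/α₀ = 1.113×10^-4 / 0.1073 = 1.038 mmol/L
CA = (α₁ + 2α₂)·DIC = (0.8921 + 2×0.0006613) × 1.038 = 0.927 mmol/L

CA = 0.927 mmol/L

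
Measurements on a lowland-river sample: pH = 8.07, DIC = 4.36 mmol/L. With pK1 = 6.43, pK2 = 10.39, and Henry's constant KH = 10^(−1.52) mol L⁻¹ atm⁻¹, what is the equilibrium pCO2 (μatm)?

pCO2 = 3220 μatm

α₀ = 1 / (1 + K1/[H⁺] + K1K2/[H⁺]²) = 1 / (1 + 10^+1.64 + 10^-0.68)
   = 1 / (1 + 43.652 + 0.20893) = 1/44.861 = 0.02229
[CO2*] = α₀ × DIC = 0.02229 × 4.36 = 0.09719 mmol/L
pCO2 = [CO2*]/KH = 9.719×10^-5 / 3.020×10^-2 = 3220 μatm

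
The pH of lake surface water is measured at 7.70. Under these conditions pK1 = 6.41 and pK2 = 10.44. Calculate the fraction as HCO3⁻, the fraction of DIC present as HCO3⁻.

α₁ = 1 / (1 + [H⁺]/K1 + K2/[H⁺]) = 1 / (1 + 10^-1.29 + 10^-2.74)
   = 1 / (1 + 0.051286 + 0.0018197) = 1/1.0531 = 0.9496

α₁ = 0.950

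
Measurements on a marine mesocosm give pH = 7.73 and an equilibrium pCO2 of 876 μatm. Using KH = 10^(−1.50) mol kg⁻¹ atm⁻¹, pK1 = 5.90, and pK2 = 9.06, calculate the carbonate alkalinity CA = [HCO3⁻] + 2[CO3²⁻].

[CO2*] = KH · pCO2 = 10^(−1.50) × 876×10^-6 = 2.770×10^-5 mol/kg
α₀ = 1/(1 + K1/[H⁺] + K1K2/[H⁺]²) = 1/(1 + 10^+1.83 + 10^+0.50) = 0.01393
DIC = [CO2*]/α₀ = 2.770×10^-5 / 0.01393 = 1.988 mmol/kg
CA = (α₁ + 2α₂)·DIC = (0.9420 + 2×0.04406) × 1.988 = 2.05 mmol/kg

CA = 2.05 mmol/kg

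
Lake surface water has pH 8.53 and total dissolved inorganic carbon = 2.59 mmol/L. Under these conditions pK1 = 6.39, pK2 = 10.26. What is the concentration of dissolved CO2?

[CO2*] = 18.3 μmol/L

α₀ = 1 / (1 + K1/[H⁺] + K1K2/[H⁺]²) = 1 / (1 + 10^+2.14 + 10^+0.41)
   = 1 / (1 + 138.04 + 2.5704) = 1/141.61 = 0.007062
[CO2*] = α₀ × DIC = 0.007062 × 2.59 = 0.0183 mmol/L = 18.3 μmol/L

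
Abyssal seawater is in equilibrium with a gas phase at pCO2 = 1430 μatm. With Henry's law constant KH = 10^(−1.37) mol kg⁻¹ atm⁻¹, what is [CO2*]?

[CO2*] = 61.0 μmol/kg

KH = 10^(−1.37) = 4.266×10^-2 mol kg⁻¹ atm⁻¹
[CO2*] = KH · pCO2 = 4.266×10^-2 × 1430×10^-6 atm = 6.10×10^-5 mol/kg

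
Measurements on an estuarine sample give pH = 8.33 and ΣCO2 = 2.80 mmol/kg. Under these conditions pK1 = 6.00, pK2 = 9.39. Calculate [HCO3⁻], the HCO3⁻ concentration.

[HCO3⁻] = 2.56 mmol/kg

α₁ = 1 / (1 + [H⁺]/K1 + K2/[H⁺]) = 1 / (1 + 10^-2.33 + 10^-1.06)
   = 1 / (1 + 0.0046774 + 0.087096) = 1/1.0918 = 0.9159
[HCO3⁻] = α₁ × DIC = 0.9159 × 2.80 = 2.56 mmol/kg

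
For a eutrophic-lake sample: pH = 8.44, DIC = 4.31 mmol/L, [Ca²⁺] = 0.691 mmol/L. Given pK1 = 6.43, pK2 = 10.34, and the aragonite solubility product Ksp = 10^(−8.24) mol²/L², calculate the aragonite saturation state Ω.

α₂ = 1 / (1 + [H⁺]/K2 + [H⁺]²/(K1K2)) = 1 / (1 + 10^+1.90 + 10^-0.11)
   = 1 / (1 + 79.433 + 0.77625) = 1/81.209 = 0.01231
[CO3²⁻] = α₂ × DIC = 0.01231 × 4.31 = 0.05307 mmol/L
Ksp = 10^(−8.24) = 5.754×10^-9
Ω = [Ca²⁺][CO3²⁻]/Ksp = (0.691×10^-3)(5.307×10^-5) / 5.754×10^-9 = 6.37

Ω = 6.37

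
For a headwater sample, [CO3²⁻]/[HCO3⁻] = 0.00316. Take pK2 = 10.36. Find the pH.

pH = 7.86

From K2 = [H⁺][CO3²⁻]/[HCO3⁻]:  pH = pK2 + log₁₀([CO3²⁻]/[HCO3⁻])
log₁₀(0.00316) = -2.500
pH = 10.36 + (-2.500) = 7.86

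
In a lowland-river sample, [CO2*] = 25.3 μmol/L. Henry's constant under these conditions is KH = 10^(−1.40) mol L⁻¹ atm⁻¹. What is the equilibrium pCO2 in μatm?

KH = 10^(−1.40) = 3.981×10^-2 mol L⁻¹ atm⁻¹
pCO2 = [CO2*]/KH = 25.3×10^-6 / 3.981×10^-2 = 6.36×10^-4 atm = 636 μatm

pCO2 = 636 μatm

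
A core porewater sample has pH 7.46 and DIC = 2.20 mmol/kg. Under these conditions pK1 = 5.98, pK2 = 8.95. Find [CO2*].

[CO2*] = 0.0684 mmol/kg

α₀ = 1 / (1 + K1/[H⁺] + K1K2/[H⁺]²) = 1 / (1 + 10^+1.48 + 10^-0.01)
   = 1 / (1 + 30.200 + 0.97724) = 1/32.177 = 0.03108
[CO2*] = α₀ × DIC = 0.03108 × 2.20 = 0.0684 mmol/kg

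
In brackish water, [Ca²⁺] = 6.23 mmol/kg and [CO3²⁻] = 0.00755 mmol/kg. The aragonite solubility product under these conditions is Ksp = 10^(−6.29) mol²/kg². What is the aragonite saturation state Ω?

Ksp = 10^(−6.29) = 5.129×10^-7
Ω = [Ca²⁺][CO3²⁻]/Ksp = (6.23×10^-3)(0.00755×10^-3) / 5.129×10^-7 = 0.0917

Ω = 0.0917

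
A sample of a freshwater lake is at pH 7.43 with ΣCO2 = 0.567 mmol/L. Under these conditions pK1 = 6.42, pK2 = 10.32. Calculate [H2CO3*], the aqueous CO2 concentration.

[CO2*] = 0.0504 mmol/L

α₀ = 1 / (1 + K1/[H⁺] + K1K2/[H⁺]²) = 1 / (1 + 10^+1.01 + 10^-1.88)
   = 1 / (1 + 10.233 + 0.013183) = 1/11.246 = 0.08892
[CO2*] = α₀ × DIC = 0.08892 × 0.567 = 0.0504 mmol/L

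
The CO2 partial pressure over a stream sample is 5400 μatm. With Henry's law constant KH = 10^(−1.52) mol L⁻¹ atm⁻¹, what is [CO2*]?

KH = 10^(−1.52) = 3.020×10^-2 mol L⁻¹ atm⁻¹
[CO2*] = KH · pCO2 = 3.020×10^-2 × 5400×10^-6 atm = 1.63×10^-4 mol/L

[CO2*] = 163 μmol/L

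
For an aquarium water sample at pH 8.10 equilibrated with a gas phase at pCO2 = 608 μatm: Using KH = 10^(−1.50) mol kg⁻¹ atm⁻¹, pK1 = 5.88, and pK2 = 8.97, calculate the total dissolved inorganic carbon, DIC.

[CO2*] = KH · pCO2 = 10^(−1.50) × 608×10^-6 = 1.923×10^-5 mol/kg
α₀ = 1/(1 + K1/[H⁺] + K1K2/[H⁺]²) = 1/(1 + 10^+2.22 + 10^+1.35) = 0.005281
DIC = [CO2*]/α₀ = 1.923×10^-5 / 0.005281 = 3.64 mmol/kg

DIC = 3.64 mmol/kg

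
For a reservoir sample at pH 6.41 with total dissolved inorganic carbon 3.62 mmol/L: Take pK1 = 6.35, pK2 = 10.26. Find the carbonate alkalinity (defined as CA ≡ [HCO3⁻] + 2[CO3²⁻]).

CA = 1.94 mmol/L

CA = [HCO3⁻] + 2[CO3²⁻] = (α₁ + 2α₂)·DIC
At pH 6.41: [H⁺]/K1 = 10^-0.06 = 0.87096, K2/[H⁺] = 10^-3.85 = 0.00014125
α₁ = 1/(1 + 0.87096 + 0.00014125) = 1/1.8711 = 0.5344; α₂ = α₁·K2/[H⁺] = 7.549×10^-5
α₁ + 2α₂ = 0.5346
CA = 0.5346 × 3.62 = 1.94 mmol/L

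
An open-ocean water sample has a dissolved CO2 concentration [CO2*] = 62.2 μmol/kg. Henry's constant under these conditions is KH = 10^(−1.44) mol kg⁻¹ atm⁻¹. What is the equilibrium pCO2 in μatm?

pCO2 = 1710 μatm

KH = 10^(−1.44) = 3.631×10^-2 mol kg⁻¹ atm⁻¹
pCO2 = [CO2*]/KH = 62.2×10^-6 / 3.631×10^-2 = 1.71×10^-3 atm = 1710 μatm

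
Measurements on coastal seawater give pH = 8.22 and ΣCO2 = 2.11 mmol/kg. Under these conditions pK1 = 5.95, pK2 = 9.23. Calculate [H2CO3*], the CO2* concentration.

[CO2*] = 10.3 μmol/kg

α₀ = 1 / (1 + K1/[H⁺] + K1K2/[H⁺]²) = 1 / (1 + 10^+2.27 + 10^+1.26)
   = 1 / (1 + 186.21 + 18.197) = 1/205.41 = 0.004868
[CO2*] = α₀ × DIC = 0.004868 × 2.11 = 0.0103 mmol/kg = 10.3 μmol/kg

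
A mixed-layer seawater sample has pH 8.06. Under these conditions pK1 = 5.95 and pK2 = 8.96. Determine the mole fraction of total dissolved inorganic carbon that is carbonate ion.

α₂ = 0.111

α₂ = 1 / (1 + [H⁺]/K2 + [H⁺]²/(K1K2)) = 1 / (1 + 10^+0.90 + 10^-1.21)
   = 1 / (1 + 7.9433 + 0.061660) = 1/9.0049 = 0.1111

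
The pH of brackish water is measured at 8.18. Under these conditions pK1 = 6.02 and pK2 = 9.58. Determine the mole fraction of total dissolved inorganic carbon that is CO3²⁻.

α₂ = 0.0380

α₂ = 1 / (1 + [H⁺]/K2 + [H⁺]²/(K1K2)) = 1 / (1 + 10^+1.40 + 10^-0.76)
   = 1 / (1 + 25.119 + 0.17378) = 1/26.293 = 0.03803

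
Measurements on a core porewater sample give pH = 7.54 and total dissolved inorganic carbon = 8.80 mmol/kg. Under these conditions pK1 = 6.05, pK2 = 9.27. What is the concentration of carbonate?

[CO3²⁻] = 0.156 mmol/kg

α₂ = 1 / (1 + [H⁺]/K2 + [H⁺]²/(K1K2)) = 1 / (1 + 10^+1.73 + 10^+0.24)
   = 1 / (1 + 53.703 + 1.7378) = 1/56.441 = 0.01772
[CO3²⁻] = α₂ × DIC = 0.01772 × 8.80 = 0.156 mmol/kg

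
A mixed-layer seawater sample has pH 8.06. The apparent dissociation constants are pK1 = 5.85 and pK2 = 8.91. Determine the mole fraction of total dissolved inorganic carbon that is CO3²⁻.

α₂ = 0.123

α₂ = 1 / (1 + [H⁺]/K2 + [H⁺]²/(K1K2)) = 1 / (1 + 10^+0.85 + 10^-1.36)
   = 1 / (1 + 7.0795 + 0.043652) = 1/8.1231 = 0.1231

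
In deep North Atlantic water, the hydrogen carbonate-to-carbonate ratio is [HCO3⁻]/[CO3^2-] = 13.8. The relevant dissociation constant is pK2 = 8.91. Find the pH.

pH = 7.77

From K2 = [H⁺][CO3^2-]/[HCO3⁻]:  pH = pK2 − log₁₀([HCO3⁻]/[CO3^2-])
log₁₀(13.8) = +1.140
pH = 8.91 − (+1.140) = 7.77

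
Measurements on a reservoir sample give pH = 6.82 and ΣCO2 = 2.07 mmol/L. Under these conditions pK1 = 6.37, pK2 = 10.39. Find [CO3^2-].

[CO3²⁻] = 0.411 μmol/L

α₂ = 1 / (1 + [H⁺]/K2 + [H⁺]²/(K1K2)) = 1 / (1 + 10^+3.57 + 10^+3.12)
   = 1 / (1 + 3715.4 + 1318.3) = 1/5034.6 = 0.0001986
[CO3²⁻] = α₂ × DIC = 0.0001986 × 2.07 = 0.000411 mmol/L = 0.411 μmol/L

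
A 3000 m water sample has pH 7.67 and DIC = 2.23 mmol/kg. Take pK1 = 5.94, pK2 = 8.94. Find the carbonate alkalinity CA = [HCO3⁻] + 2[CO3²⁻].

CA = 2.30 mmol/kg

CA = [HCO3⁻] + 2[CO3²⁻] = (α₁ + 2α₂)·DIC
At pH 7.67: [H⁺]/K1 = 10^-1.73 = 0.018621, K2/[H⁺] = 10^-1.27 = 0.053703
α₁ = 1/(1 + 0.018621 + 0.053703) = 1/1.0723 = 0.9326; α₂ = α₁·K2/[H⁺] = 0.05008
α₁ + 2α₂ = 1.0327
CA = 1.0327 × 2.23 = 2.30 mmol/kg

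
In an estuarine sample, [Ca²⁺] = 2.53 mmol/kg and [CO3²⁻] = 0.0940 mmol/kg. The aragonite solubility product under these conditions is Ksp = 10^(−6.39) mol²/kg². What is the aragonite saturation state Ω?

Ksp = 10^(−6.39) = 4.074×10^-7
Ω = [Ca²⁺][CO3²⁻]/Ksp = (2.53×10^-3)(0.0940×10^-3) / 4.074×10^-7 = 0.584

Ω = 0.584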